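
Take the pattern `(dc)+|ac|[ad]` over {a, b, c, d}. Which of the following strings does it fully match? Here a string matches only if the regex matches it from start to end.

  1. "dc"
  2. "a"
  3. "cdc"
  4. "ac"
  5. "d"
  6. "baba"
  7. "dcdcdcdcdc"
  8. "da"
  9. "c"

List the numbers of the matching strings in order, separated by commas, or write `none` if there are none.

1, 2, 4, 5, 7

1. "dc" → match
2. "a" → match
3. "cdc" → no match
4. "ac" → match
5. "d" → match
6. "baba" → no match
7. "dcdcdcdcdc" → match
8. "da" → no match
9. "c" → no match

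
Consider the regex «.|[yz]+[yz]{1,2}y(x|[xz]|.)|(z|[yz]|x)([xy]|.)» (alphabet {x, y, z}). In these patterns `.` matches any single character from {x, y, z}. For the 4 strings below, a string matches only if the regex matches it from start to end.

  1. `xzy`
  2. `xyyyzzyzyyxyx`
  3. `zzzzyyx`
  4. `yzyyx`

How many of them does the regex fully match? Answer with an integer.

1 → no match
2 → no match
3 → match
4 → match
Total matched: 2

2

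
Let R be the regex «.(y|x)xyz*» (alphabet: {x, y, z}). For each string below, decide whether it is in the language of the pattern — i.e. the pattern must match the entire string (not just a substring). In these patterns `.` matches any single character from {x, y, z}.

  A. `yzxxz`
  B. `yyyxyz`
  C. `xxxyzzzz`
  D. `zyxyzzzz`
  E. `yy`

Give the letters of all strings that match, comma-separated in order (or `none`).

A → no match
B → no match
C → match
D → match
E → no match

C, D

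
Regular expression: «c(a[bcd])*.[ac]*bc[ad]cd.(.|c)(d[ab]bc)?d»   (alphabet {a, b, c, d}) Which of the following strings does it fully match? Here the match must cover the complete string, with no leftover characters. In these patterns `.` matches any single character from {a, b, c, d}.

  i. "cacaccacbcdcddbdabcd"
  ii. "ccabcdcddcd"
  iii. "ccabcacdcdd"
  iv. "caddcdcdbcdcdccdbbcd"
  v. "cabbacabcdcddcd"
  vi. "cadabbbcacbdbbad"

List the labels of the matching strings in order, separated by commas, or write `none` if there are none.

i → match
ii. "ccabcdcddcd" → match
iii. "ccabcacdcdd" → match
iv → no match
v → match
vi → no match

i, ii, iii, v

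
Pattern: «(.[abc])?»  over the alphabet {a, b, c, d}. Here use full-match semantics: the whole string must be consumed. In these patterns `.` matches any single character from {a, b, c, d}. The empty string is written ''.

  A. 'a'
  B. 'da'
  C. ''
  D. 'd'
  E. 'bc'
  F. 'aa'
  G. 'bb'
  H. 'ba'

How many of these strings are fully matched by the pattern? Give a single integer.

6

A → no match
B → match
C → match
D → no match
E → match
F → match
G → match
H → match
Total matched: 6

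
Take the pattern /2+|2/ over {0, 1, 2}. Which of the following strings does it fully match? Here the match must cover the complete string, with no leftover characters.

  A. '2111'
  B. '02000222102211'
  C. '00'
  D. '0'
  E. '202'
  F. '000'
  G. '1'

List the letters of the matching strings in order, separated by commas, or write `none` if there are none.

none

A → no match — must end with '2'
B → no match — must start with '2'
C → no match — must start with '2'
D → no match — must start with '2'
E → no match
F → no match — must start with '2'
G → no match — must start with '2'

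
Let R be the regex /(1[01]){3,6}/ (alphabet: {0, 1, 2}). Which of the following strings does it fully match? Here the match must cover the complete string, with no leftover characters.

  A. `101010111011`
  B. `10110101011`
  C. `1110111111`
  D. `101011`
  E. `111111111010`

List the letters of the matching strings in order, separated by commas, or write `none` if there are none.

A. `101010111011` → match
B. `10110101011` → no match
C. `1110111111` → match
D. `101011` → match
E. `111111111010` → match

A, C, D, E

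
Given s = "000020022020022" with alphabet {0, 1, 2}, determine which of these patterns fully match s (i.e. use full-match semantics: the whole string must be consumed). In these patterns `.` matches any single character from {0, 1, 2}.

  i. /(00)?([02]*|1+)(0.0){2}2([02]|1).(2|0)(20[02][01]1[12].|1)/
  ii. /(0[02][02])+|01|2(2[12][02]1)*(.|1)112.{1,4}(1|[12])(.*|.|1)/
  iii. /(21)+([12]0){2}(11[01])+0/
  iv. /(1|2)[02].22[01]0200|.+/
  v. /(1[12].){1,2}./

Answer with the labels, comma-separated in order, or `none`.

ii, iv

i → no match
ii → match
iii → no match — must start with "21"
iv → match
v → no match — must start with "1"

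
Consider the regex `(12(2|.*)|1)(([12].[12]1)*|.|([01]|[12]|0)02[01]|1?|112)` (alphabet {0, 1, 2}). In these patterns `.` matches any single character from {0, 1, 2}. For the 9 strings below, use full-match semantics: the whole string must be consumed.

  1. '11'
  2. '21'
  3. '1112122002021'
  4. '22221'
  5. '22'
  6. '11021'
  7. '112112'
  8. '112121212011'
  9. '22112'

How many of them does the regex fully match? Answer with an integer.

1 → match
2 → no match
3 → no match
4 → no match
5 → no match
6 → match
7 → no match
8 → no match
9 → no match
Total matched: 2

2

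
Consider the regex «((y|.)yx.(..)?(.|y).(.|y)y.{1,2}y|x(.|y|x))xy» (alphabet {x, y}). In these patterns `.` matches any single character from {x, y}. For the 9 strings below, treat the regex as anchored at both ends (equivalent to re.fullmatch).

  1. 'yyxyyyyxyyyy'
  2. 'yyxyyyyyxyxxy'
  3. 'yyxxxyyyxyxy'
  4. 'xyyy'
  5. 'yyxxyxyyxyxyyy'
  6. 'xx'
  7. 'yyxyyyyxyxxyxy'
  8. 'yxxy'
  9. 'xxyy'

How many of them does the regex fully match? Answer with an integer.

1

1 → no match — must end with 'xy'
2 → no match
3 → match
4 → no match — must end with 'xy'
5 → no match — must end with 'xy'
6 → no match — must end with 'xy'
7 → no match
8 → no match
9 → no match — must end with 'xy'
Total matched: 1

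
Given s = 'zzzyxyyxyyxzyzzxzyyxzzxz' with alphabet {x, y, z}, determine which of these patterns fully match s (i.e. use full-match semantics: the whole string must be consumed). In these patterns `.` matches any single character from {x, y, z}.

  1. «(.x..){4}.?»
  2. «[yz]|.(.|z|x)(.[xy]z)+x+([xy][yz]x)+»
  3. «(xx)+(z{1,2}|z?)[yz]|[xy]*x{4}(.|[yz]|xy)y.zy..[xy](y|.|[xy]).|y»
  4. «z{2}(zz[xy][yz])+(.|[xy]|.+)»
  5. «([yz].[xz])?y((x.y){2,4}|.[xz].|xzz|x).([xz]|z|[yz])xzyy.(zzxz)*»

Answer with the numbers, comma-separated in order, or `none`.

5

1 → no match
2 → no match
3 → no match
4 → no match
5 → match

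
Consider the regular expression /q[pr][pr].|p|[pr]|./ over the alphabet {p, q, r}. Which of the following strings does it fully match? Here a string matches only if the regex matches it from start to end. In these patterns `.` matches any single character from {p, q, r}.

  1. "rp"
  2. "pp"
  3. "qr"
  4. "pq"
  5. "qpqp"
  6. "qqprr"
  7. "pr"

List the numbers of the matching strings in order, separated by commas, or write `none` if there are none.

none

1. "rp" → no match
2. "pp" → no match
3. "qr" → no match
4. "pq" → no match
5. "qpqp" → no match
6. "qqprr" → no match
7. "pr" → no match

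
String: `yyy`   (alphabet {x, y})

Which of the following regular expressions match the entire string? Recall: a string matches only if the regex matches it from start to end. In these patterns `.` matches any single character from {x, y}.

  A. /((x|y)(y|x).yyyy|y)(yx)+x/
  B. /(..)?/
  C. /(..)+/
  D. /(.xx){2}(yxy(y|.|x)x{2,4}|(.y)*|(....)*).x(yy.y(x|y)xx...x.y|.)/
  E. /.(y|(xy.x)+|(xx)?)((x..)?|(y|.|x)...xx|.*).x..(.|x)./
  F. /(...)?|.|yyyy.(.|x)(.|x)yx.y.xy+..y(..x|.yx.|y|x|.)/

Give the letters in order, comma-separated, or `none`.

F

A → no match — must end with `yxx`
B → no match
C → no match
D → no match
E → no match
F → match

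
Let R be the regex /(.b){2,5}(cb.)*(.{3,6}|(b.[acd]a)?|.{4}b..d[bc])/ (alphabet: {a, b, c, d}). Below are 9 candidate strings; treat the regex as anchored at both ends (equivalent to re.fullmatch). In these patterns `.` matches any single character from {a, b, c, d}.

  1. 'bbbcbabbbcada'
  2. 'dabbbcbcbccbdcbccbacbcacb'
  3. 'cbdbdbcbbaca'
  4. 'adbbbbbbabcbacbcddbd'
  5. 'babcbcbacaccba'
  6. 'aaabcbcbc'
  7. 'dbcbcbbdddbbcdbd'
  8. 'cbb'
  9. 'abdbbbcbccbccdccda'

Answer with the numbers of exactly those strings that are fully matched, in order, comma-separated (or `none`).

1 → no match
2 → no match
3 → match
4 → no match
5 → no match
6 → no match
7 → no match
8 → no match
9 → match

3, 9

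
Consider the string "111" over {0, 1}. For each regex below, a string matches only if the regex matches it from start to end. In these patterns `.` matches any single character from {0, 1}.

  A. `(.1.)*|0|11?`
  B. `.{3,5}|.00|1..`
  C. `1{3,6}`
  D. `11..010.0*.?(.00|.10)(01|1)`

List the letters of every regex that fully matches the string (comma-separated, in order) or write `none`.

A → match
B → match
C → match
D → no match

A, B, C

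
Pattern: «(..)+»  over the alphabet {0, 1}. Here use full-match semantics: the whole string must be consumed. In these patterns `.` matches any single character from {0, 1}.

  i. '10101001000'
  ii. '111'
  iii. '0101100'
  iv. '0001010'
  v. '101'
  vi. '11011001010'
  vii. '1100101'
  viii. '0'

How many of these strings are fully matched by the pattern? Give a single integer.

0

i → no match
ii → no match
iii → no match
iv → no match
v → no match
vi → no match
vii → no match
viii → no match
Total matched: 0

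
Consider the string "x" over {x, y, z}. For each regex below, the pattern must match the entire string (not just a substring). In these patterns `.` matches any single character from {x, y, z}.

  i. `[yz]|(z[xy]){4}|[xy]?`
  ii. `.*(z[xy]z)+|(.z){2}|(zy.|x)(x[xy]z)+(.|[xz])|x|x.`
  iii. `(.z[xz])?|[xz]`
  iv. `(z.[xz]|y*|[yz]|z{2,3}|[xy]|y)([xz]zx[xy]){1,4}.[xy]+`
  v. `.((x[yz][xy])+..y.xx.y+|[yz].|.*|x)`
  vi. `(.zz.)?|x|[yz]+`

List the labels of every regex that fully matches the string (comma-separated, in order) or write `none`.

i → match
ii → match
iii → match
iv → no match
v → match
vi → match

i, ii, iii, v, vi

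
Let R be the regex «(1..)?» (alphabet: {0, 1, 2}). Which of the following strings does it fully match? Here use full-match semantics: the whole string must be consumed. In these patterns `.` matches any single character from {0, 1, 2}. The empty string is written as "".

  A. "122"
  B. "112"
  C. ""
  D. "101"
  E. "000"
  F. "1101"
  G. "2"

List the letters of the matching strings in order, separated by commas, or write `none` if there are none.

A → match
B → match
C → match
D → match
E → no match
F → no match
G → no match

A, B, C, D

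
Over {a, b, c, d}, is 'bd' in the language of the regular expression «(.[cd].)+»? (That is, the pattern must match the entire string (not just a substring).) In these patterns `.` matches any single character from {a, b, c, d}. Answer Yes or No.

No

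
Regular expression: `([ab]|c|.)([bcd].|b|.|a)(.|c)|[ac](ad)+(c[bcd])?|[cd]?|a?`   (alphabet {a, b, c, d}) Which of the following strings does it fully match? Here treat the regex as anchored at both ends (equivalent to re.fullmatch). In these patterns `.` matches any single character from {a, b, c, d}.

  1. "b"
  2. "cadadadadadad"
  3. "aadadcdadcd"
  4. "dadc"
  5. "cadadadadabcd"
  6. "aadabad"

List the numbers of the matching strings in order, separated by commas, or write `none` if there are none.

1 → no match
2 → match
3 → no match
4 → no match
5 → no match
6 → no match

2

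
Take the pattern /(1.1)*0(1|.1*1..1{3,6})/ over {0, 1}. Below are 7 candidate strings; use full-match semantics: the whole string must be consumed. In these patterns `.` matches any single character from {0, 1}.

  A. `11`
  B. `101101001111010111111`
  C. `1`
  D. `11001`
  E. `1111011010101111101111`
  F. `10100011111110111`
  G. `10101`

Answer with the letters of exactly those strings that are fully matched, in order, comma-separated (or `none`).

A → no match
B → no match
C → no match
D → no match
E → no match
F → no match
G → match

G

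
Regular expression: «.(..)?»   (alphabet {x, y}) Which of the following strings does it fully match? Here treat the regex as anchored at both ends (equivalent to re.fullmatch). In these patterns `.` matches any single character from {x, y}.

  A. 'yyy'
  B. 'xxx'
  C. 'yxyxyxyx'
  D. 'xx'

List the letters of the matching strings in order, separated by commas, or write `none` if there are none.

A. 'yyy' → match
B. 'xxx' → match
C. 'yxyxyxyx' → no match
D. 'xx' → no match

A, B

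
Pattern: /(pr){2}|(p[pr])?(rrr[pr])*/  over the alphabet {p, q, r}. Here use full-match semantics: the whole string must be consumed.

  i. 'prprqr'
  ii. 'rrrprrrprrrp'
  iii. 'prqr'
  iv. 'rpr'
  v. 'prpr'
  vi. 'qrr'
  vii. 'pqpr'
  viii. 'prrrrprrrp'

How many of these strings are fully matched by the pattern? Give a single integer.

3

i → no match
ii → match
iii → no match
iv → no match
v → match
vi → no match
vii → no match
viii → match
Total matched: 3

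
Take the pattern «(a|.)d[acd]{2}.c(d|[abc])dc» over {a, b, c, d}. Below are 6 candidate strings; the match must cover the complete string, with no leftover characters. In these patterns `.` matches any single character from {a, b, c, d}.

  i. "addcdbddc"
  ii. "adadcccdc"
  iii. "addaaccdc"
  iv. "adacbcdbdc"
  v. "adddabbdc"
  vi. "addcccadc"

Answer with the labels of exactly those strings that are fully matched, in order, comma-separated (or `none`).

i → no match
ii → match
iii → match
iv → no match
v → no match
vi → match

ii, iii, vi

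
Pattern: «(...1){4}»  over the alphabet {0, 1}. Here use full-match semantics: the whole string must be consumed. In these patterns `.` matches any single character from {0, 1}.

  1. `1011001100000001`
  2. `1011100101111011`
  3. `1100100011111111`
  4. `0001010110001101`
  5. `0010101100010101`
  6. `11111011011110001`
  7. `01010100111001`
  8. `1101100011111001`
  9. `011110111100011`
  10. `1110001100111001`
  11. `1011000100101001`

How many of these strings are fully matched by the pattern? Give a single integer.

1 → no match
2 → match
3 → no match
4 → no match
5 → no match
6 → no match
7 → no match
8 → no match
9 → no match
10 → no match
11 → no match
Total matched: 1

1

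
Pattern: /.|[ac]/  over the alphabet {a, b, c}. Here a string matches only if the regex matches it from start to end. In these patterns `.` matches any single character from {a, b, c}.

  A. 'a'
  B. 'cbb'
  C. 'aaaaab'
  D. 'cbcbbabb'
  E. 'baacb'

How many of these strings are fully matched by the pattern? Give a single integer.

1

A → match
B → no match
C → no match
D → no match
E → no match
Total matched: 1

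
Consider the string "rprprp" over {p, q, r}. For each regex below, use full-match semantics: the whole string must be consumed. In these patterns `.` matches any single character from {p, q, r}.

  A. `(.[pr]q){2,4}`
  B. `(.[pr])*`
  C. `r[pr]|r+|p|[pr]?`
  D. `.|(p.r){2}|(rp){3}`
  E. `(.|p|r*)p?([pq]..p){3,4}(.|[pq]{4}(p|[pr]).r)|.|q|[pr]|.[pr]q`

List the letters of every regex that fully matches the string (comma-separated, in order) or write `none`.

B, D

A → no match — must end with "q"
B → match
C → no match
D → match
E → no match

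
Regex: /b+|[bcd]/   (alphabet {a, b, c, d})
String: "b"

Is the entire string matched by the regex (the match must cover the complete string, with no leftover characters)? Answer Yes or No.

Yes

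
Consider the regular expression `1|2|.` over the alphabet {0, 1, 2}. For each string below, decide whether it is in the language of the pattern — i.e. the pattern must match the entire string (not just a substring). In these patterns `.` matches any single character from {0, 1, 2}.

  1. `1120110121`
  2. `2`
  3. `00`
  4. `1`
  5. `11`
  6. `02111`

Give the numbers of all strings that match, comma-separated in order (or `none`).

1. `1120110121` → no match
2. `2` → match
3. `00` → no match
4. `1` → match
5. `11` → no match
6. `02111` → no match

2, 4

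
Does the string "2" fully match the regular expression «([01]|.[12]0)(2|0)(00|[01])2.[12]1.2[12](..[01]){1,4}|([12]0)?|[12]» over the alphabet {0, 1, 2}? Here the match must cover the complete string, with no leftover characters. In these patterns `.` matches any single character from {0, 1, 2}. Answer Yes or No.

Yes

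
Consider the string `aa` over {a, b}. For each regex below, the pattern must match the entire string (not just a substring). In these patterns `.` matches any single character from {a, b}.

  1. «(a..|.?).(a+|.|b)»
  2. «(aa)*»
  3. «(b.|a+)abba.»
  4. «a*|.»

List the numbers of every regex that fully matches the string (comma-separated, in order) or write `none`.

1, 2, 4

1 → match
2 → match
3 → no match
4 → match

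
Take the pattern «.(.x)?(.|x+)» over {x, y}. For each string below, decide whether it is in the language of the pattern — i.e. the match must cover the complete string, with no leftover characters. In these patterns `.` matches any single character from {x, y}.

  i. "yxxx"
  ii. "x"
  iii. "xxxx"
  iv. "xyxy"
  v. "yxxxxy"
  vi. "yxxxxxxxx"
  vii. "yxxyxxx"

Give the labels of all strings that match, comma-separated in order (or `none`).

i → match
ii → no match
iii → match
iv → match
v → no match
vi → match
vii → no match

i, iii, iv, vi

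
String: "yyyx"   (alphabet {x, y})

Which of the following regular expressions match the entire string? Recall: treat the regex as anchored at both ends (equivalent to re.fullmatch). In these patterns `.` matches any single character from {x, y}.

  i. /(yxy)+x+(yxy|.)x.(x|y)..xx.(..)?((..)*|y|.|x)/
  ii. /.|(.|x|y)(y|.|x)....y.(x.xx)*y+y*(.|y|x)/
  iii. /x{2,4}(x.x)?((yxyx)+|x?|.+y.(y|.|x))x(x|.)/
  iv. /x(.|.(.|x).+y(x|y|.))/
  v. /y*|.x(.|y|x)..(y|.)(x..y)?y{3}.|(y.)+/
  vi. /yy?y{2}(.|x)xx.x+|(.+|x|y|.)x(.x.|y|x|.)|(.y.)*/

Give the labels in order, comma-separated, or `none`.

i → no match — must start with "yxy"
ii → no match
iii → no match — must start with "x"
iv → no match — must start with "x"
v → match
vi → no match

v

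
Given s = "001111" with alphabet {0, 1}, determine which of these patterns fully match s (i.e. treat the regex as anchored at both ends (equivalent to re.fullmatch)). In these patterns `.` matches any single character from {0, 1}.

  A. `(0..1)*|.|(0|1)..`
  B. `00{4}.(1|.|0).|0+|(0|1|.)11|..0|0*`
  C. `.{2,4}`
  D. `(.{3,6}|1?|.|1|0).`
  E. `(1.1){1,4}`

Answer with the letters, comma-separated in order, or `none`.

D

A → no match
B → no match
C → no match
D → match
E → no match — must start with "1"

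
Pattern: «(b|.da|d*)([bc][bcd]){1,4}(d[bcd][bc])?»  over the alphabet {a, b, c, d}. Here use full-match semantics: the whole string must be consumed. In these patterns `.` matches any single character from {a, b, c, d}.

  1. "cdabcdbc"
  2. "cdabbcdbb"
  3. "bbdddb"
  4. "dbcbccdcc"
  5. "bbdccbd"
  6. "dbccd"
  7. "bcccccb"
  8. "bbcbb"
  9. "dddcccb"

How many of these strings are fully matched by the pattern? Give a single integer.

1 → match
2 → match
3 → match
4 → match
5 → match
6 → match
7 → match
8 → match
9 → match
Total matched: 9

9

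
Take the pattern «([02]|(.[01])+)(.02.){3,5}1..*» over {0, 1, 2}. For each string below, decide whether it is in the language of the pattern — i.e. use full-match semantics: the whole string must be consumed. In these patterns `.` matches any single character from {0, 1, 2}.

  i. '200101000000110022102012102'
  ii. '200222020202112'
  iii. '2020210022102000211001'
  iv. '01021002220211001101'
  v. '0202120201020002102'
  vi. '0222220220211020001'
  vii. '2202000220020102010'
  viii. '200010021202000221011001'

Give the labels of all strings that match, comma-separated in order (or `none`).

i → no match
ii → match
iii → match
iv → match
v → no match
vi → no match
vii → match
viii → no match

ii, iii, iv, vii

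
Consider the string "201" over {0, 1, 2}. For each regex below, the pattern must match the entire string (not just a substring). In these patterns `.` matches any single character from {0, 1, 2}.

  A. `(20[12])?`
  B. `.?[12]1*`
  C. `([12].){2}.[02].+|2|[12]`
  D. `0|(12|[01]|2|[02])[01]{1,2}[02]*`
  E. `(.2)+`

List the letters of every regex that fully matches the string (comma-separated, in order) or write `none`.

A → match
B → no match
C → no match
D → match
E → no match — must end with "2"

A, D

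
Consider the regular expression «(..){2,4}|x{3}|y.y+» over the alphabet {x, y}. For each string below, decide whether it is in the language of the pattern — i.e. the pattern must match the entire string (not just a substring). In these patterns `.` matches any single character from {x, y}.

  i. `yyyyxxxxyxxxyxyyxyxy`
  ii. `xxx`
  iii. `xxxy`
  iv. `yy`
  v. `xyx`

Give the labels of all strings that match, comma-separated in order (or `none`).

ii, iii

i → no match
ii → match
iii → match
iv → no match
v → no match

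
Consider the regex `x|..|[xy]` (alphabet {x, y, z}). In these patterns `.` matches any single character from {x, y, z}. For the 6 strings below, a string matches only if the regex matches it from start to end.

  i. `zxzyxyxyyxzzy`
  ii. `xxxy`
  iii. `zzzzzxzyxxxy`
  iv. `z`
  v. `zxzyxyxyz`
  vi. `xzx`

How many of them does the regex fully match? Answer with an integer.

0

i → no match
ii. `xxxy` → no match
iii. `zzzzzxzyxxxy` → no match
iv. `z` → no match
v. `zxzyxyxyz` → no match
vi. `xzx` → no match
Total matched: 0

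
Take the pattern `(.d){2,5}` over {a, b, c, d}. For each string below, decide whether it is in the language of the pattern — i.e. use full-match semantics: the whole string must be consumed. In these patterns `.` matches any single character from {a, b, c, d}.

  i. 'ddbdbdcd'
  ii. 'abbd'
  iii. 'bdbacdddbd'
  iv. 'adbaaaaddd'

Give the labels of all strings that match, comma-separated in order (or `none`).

i

i. 'ddbdbdcd' → match
ii. 'abbd' → no match
iii. 'bdbacdddbd' → no match
iv. 'adbaaaaddd' → no match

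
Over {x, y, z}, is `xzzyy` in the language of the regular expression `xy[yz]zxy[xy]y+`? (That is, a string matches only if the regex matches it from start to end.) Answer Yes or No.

No

Every match must start with `xy`, but `xzzyy` does not.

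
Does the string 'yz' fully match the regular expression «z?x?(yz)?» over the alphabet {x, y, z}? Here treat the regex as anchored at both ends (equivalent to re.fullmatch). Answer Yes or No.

Yes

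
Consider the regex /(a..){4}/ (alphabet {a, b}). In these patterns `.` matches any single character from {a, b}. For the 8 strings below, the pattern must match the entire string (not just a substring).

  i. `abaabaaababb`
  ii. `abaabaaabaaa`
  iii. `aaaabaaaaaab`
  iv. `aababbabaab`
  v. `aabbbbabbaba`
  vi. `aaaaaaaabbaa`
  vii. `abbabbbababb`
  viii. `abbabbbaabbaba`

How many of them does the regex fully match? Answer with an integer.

3

i → match
ii → match
iii → match
iv → no match
v → no match
vi → no match
vii → no match
viii → no match
Total matched: 3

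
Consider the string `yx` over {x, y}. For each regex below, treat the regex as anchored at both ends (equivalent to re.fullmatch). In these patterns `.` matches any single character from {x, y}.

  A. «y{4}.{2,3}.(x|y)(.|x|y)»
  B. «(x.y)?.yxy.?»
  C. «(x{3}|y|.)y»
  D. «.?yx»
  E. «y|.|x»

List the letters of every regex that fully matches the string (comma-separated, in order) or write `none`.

D

A → no match
B → no match
C → no match — must end with `y`
D → match
E → no match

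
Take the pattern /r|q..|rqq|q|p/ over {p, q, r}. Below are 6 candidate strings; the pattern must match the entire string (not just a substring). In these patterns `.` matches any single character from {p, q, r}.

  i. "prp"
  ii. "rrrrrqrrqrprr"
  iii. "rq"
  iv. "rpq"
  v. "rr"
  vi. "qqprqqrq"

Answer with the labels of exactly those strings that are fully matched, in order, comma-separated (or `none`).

none

i → no match
ii → no match
iii → no match
iv → no match
v → no match
vi → no match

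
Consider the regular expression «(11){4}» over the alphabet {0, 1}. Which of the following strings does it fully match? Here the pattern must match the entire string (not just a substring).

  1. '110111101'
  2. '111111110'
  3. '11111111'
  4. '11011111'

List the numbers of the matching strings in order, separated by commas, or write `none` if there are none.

1 → no match — must end with '11'
2 → no match — must end with '11'
3 → match
4 → no match

3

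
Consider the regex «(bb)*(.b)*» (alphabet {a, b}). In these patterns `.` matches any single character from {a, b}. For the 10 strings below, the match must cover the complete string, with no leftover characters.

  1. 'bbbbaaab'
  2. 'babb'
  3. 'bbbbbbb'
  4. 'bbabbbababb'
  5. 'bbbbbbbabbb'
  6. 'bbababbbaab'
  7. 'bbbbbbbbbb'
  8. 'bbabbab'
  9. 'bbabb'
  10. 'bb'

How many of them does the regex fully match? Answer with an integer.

1 → no match
2 → no match
3 → no match
4 → no match
5 → no match
6 → no match
7 → match
8 → no match
9 → no match
10 → match
Total matched: 2

2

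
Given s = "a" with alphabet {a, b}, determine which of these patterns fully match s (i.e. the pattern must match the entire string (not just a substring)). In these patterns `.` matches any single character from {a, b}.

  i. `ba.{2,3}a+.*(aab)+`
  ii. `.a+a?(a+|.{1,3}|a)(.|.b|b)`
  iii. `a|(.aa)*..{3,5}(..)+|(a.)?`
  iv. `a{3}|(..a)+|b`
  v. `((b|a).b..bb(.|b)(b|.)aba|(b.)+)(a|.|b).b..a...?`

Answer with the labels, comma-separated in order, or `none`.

i → no match — must start with "ba"
ii → no match
iii → match
iv → no match
v → no match

iii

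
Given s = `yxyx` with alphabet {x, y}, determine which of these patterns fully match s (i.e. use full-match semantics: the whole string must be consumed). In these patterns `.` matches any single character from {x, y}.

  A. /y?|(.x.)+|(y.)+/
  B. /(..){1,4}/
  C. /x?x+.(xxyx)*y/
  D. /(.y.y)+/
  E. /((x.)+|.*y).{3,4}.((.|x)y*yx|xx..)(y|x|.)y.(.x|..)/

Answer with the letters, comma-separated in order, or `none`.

A → match
B → match
C → no match — must end with `y`
D → no match — must end with `y`
E → no match

A, B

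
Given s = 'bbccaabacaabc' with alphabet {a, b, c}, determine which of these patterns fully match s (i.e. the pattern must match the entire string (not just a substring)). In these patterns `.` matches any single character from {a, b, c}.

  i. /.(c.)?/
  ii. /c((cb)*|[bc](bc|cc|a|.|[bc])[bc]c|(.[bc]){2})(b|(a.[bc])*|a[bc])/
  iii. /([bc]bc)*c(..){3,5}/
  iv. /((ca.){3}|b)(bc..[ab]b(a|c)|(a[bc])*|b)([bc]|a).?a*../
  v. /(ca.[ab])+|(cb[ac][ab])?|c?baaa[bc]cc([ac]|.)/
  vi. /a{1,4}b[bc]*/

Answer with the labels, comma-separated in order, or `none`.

iv

i → no match
ii → no match — must start with 'c'
iii → no match
iv → match
v → no match
vi → no match — must start with 'a'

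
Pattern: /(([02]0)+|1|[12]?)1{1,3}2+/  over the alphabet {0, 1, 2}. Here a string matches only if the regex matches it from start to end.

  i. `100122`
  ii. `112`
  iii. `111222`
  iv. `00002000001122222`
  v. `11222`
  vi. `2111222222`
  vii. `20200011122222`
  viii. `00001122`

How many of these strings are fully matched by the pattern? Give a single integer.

7

i → no match
ii → match
iii → match
iv → match
v → match
vi → match
vii → match
viii → match
Total matched: 7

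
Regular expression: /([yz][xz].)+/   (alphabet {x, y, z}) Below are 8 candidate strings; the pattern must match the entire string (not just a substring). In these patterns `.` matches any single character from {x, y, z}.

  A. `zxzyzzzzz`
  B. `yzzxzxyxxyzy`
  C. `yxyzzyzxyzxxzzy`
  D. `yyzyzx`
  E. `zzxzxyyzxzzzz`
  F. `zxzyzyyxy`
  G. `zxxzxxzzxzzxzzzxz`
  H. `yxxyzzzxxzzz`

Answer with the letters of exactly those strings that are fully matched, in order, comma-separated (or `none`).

A → match
B → no match
C → match
D → no match
E → no match
F → match
G → no match
H → match

A, C, F, H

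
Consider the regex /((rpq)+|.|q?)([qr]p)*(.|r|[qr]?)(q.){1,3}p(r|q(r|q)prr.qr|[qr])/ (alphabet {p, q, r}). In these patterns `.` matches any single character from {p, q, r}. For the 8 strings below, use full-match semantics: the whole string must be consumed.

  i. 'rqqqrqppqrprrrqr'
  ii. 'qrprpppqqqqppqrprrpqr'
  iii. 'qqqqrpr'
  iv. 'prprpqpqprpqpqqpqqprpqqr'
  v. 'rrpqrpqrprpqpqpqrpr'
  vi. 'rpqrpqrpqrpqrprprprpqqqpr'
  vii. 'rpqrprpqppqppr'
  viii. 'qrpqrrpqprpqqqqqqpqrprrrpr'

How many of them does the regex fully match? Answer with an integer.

4

i → match
ii → no match
iii. 'qqqqrpr' → match
iv → no match
v → no match
vi → match
vii → match
viii → no match
Total matched: 4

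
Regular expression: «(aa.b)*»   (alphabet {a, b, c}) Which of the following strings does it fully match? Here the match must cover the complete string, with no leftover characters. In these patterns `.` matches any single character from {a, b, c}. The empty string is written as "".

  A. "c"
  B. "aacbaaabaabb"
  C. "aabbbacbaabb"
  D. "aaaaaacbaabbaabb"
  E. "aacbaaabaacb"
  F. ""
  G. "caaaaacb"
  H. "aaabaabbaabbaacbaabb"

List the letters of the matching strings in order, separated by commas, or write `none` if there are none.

A. "c" → no match
B. "aacbaaabaabb" → match
C. "aabbbacbaabb" → no match
D → no match
E. "aacbaaabaacb" → match
F. "" → match
G. "caaaaacb" → no match
H → match

B, E, F, H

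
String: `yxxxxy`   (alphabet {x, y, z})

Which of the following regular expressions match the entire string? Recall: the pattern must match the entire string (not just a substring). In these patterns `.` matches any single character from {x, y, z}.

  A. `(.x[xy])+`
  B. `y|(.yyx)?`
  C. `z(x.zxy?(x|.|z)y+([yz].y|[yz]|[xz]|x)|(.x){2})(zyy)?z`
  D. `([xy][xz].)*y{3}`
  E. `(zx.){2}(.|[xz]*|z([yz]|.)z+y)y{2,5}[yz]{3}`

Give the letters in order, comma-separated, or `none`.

A → match
B → no match
C → no match — must start with `z`
D → no match
E → no match — must start with `zx`

A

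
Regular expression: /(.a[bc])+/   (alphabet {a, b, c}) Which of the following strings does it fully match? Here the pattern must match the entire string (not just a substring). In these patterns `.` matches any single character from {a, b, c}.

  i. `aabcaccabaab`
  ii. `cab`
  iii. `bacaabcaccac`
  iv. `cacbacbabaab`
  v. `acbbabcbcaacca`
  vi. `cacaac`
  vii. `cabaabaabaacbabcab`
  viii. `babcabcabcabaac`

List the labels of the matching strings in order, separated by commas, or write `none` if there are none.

i → match
ii → match
iii → match
iv → match
v → no match
vi → match
vii → match
viii → match

i, ii, iii, iv, vi, vii, viii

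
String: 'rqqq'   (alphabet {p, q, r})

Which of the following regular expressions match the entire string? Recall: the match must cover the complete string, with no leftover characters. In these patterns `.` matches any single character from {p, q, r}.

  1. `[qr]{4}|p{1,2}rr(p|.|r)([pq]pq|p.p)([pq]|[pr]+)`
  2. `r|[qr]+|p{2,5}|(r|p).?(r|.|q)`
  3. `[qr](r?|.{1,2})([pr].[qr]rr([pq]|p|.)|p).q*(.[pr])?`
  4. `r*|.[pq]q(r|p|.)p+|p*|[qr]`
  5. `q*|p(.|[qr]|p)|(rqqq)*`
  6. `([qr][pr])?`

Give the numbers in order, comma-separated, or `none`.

1 → match
2 → match
3 → no match
4 → no match
5 → match
6 → no match

1, 2, 5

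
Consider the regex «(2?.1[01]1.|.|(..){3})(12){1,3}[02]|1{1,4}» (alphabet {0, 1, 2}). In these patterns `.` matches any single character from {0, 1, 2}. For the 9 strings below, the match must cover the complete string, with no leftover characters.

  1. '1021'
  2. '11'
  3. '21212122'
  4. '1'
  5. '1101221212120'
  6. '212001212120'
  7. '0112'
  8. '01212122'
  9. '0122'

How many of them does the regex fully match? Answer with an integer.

1 → no match
2 → match
3 → match
4 → match
5 → match
6 → no match
7 → no match
8 → match
9 → match
Total matched: 6

6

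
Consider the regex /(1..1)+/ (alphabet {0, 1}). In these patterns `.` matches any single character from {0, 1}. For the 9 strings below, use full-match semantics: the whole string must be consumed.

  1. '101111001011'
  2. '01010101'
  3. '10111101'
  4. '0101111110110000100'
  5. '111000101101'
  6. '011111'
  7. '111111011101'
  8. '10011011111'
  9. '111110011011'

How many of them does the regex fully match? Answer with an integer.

3

1. '101111001011' → no match
2. '01010101' → no match — must start with '1'
3. '10111101' → match
4 → no match — must start with '1'
5. '111000101101' → no match
6. '011111' → no match — must start with '1'
7. '111111011101' → match
8. '10011011111' → no match
9. '111110011011' → match
Total matched: 3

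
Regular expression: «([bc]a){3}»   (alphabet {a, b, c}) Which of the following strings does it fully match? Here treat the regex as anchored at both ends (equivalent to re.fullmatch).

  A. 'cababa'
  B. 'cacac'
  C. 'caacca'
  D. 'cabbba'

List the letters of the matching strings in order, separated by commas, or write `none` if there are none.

A

A → match
B → no match — must end with 'a'
C → no match
D → no match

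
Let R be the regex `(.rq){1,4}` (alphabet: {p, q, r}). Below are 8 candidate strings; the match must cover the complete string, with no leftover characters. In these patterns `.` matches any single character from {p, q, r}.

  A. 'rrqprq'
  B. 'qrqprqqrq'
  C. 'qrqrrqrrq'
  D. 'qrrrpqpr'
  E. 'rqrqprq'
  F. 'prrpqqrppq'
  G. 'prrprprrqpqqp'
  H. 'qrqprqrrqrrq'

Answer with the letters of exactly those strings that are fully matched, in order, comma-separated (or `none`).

A, B, C, H

A → match
B → match
C → match
D → no match — must end with 'rq'
E → no match
F → no match — must end with 'rq'
G → no match — must end with 'rq'
H → match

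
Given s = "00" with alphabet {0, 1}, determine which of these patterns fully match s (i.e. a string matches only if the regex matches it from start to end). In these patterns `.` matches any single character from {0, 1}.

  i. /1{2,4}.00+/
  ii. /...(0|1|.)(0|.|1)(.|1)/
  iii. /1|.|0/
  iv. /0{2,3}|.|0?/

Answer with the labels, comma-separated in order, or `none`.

i → no match — must start with "1"
ii → no match
iii → no match
iv → match

iv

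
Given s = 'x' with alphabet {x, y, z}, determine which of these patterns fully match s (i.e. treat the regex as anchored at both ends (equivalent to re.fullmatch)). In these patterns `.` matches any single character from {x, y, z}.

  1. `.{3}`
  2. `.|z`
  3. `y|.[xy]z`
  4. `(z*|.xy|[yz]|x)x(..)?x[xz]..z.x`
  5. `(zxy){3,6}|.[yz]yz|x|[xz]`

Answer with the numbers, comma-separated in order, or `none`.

1 → no match
2 → match
3 → no match
4 → no match
5 → match

2, 5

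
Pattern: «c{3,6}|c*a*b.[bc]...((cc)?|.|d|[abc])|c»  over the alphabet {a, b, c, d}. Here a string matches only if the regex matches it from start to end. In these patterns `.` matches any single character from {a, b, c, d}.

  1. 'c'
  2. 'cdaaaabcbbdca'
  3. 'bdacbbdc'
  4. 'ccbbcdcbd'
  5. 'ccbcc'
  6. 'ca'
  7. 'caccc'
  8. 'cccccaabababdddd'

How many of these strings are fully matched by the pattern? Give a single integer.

1 → match
2 → no match
3 → no match
4 → match
5 → no match
6 → no match
7 → no match
8 → no match
Total matched: 2

2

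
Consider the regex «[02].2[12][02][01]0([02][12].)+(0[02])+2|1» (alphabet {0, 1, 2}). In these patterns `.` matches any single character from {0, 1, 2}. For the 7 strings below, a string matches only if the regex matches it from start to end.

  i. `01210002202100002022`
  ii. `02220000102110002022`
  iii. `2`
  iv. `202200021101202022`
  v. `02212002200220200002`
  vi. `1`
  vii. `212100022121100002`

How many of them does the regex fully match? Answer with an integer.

6

i → match
ii → match
iii → no match
iv → match
v → match
vi → match
vii → match
Total matched: 6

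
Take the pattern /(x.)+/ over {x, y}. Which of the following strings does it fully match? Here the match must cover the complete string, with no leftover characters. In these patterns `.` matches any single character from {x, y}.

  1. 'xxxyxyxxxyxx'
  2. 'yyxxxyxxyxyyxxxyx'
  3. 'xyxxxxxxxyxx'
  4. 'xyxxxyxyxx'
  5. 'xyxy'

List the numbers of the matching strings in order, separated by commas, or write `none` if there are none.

1, 3, 4, 5

1 → match
2 → no match — must start with 'x'
3 → match
4 → match
5 → match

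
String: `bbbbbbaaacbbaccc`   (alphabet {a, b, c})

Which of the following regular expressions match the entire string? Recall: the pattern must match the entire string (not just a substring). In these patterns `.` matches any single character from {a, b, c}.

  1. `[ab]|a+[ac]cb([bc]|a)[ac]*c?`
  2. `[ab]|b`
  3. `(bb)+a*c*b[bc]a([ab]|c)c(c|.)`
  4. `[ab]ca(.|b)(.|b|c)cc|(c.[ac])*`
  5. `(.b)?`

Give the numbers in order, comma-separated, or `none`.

1 → no match
2 → no match
3 → match
4 → no match
5 → no match

3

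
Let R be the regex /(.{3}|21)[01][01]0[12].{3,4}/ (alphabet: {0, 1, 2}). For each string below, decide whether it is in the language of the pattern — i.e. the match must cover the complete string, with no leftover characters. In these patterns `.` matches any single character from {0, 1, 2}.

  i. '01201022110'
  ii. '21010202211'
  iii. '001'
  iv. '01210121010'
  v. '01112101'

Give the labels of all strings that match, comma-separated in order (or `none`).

i

i → match
ii → no match
iii → no match
iv → no match
v → no match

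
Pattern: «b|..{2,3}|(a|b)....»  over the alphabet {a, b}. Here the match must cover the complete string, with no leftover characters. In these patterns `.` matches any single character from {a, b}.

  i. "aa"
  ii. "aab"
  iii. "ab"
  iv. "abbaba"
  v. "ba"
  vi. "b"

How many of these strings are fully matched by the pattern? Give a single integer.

2

i → no match
ii → match
iii → no match
iv → no match
v → no match
vi → match
Total matched: 2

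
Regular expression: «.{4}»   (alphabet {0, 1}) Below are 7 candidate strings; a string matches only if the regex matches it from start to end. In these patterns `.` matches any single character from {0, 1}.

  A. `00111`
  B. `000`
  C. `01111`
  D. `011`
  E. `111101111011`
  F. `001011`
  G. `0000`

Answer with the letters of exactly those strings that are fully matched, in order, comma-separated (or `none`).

A. `00111` → no match
B. `000` → no match
C. `01111` → no match
D. `011` → no match
E. `111101111011` → no match
F. `001011` → no match
G. `0000` → match

G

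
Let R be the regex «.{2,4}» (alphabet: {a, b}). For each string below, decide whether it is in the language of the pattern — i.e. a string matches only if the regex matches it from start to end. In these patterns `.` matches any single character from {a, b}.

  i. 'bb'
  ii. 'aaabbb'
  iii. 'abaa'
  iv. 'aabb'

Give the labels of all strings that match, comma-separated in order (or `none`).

i, iii, iv

i. 'bb' → match
ii. 'aaabbb' → no match
iii. 'abaa' → match
iv. 'aabb' → match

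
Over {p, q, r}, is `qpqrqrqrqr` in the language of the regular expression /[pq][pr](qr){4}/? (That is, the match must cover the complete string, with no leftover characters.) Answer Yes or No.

Yes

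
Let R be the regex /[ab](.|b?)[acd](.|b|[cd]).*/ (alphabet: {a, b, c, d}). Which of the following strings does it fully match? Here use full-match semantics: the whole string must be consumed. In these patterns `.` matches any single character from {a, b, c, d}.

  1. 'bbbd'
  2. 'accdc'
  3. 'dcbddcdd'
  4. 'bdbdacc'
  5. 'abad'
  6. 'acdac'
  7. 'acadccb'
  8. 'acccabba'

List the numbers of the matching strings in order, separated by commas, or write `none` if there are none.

1 → no match
2 → match
3 → no match
4 → match
5 → match
6 → match
7 → match
8 → match

2, 4, 5, 6, 7, 8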